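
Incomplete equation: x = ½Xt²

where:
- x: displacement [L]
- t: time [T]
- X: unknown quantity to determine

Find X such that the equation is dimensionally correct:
X = a (acceleration), dimensions [L T^-2]

x has dimensions [L]; the rest of the RHS (½ t²) has dimensions [T^2].
So X must have dimensions [L T^-2] — X = a (acceleration).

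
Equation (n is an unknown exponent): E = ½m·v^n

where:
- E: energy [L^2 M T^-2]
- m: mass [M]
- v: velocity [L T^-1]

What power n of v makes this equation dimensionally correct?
n = 2

E has dimensions [L^2 M T^-2]; v has dimensions [L T^-1].
The rest of the RHS has dimensions [M], so v^n must supply [L^2 T^-2].
With n = 2: ½m·v^2 has dimensions [L^2 M T^-2], matching the LHS ✓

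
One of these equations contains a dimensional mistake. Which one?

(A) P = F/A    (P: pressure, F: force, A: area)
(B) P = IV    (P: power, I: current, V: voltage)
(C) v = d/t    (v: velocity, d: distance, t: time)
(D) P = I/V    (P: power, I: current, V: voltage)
(D) P = I/V

The equation (D) P = I/V is dimensionally incorrect.

LHS (P): [L^2 M T^-3]
RHS (I/V): [I^2 L^-2 M^-1 T^3] ✗

The dimensions do not match. The other three equations balance.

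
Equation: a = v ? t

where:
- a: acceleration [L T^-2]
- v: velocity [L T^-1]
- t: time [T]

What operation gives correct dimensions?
division (÷): a = v ÷ t

a [L T^-2]; v [L T^-1]; t [T].
v × t → [L] ✗
v ÷ t → [L T^-2] ✓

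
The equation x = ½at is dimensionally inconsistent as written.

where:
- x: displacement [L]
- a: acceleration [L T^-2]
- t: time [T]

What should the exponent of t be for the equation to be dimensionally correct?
The exponent of t should be 2: x = ½at^2

The LHS x has dimensions [L]; t has dimensions [T].
As written, the RHS ½at (exponent 1 on t) has dimensions [L T^-1], which does not match.
With exponent 2, the RHS ½at^2 has dimensions [L], matching the LHS.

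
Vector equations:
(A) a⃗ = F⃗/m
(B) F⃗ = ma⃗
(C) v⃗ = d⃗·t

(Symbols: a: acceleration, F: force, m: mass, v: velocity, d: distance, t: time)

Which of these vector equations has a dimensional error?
(C) v⃗ = d⃗·t

(A) a⃗ = F⃗/m: LHS [L T^-2], RHS [L T^-2] ✓ — force (vector) divided by mass (scalar)
(B) F⃗ = ma⃗: LHS [L M T^-2], RHS [L M T^-2] ✓ — Force and acceleration are vectors, mass is a scalar
(C) v⃗ = d⃗·t: LHS [L T^-1], RHS [L T] ✗ — velocity is displacement per time; should be d⃗/t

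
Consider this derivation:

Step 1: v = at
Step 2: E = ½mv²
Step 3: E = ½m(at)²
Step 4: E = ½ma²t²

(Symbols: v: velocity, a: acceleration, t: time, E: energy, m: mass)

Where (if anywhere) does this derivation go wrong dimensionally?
No step introduces an error — all steps are dimensionally consistent.

Step 1: v = at → LHS [L T^-1], RHS [L T^-1] ✓
Step 2: E = ½mv² → LHS [L^2 M T^-2], RHS [L^2 M T^-2] ✓
Step 3: E = ½m(at)² → LHS [L^2 M T^-2], RHS [L^2 M T^-2] ✓
Step 4: E = ½ma²t² → LHS [L^2 M T^-2], RHS [L^2 M T^-2] ✓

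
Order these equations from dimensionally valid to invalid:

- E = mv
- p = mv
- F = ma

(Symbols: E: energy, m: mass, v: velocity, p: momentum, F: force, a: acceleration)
Dimensionally correct: p = mv, F = ma
Dimensionally incorrect: E = mv
Ordered (correct first, then incorrect): p = mv, F = ma, E = mv

- E = mv: LHS [L^2 M T^-2], RHS [L M T^-1] → incorrect ✗
- p = mv: LHS [L M T^-1], RHS [L M T^-1] → correct ✓
- F = ma: LHS [L M T^-2], RHS [L M T^-2] → correct ✓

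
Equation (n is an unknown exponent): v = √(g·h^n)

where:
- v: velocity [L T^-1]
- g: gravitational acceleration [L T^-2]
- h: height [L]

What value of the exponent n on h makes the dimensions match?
n = 1

v has dimensions [L T^-1]; h has dimensions [L].
With n = 1: √(g·h^1) has dimensions [L T^-1], matching the LHS ✓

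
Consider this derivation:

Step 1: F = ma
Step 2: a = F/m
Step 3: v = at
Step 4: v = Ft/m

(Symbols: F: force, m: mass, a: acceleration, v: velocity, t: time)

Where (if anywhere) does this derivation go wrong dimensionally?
No step introduces an error — all steps are dimensionally consistent.

Step 1: F = ma → LHS [L M T^-2], RHS [L M T^-2] ✓
Step 2: a = F/m → LHS [L T^-2], RHS [L T^-2] ✓
Step 3: v = at → LHS [L T^-1], RHS [L T^-1] ✓
Step 4: v = Ft/m → LHS [L T^-1], RHS [L T^-1] ✓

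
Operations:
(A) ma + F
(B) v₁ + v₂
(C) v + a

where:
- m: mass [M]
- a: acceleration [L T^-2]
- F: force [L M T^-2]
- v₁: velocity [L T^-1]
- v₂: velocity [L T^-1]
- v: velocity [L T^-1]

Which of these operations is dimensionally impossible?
(C) v + a

(A) ma + F: ma [L M T^-2] and F [L M T^-2] — same dimensions ✓
(B) v₁ + v₂: v₁ [L T^-1] and v₂ [L T^-1] — same dimensions ✓
(C) v + a: v [L T^-1] and a [L T^-2] — different dimensions cannot be added/subtracted ✗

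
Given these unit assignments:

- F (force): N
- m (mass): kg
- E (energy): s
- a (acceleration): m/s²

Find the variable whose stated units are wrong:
E

The variable E (energy) should have units J, not s.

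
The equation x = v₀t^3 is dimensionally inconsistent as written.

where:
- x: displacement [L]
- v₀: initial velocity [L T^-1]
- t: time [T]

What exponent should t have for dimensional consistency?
The exponent of t should be 1: x = v₀t

The LHS x has dimensions [L]; t has dimensions [T].
As written, the RHS v₀t^3 (exponent 3 on t) has dimensions [L T^2], which does not match.
With exponent 1, the RHS v₀t has dimensions [L], matching the LHS.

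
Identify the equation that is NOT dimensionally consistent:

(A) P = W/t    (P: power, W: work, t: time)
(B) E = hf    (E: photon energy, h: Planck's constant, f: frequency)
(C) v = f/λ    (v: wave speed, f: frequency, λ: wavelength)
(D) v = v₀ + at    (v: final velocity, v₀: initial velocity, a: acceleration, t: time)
(C) v = f/λ

The equation (C) v = f/λ is dimensionally incorrect.

LHS (v): [L T^-1]
RHS (f/λ): [L^-1 T^-1] ✗

The dimensions do not match. The other three equations balance.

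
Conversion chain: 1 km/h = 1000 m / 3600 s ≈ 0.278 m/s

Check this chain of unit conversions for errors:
The chain is correct (no errors).

Correct: 1 km = 1000 m, 1 h = 3600 s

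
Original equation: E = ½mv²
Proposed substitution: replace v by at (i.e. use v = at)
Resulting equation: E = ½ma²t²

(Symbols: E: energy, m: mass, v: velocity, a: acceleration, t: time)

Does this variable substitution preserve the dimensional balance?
Yes

[v] = [L T^-1] and [at] = [L T^-1]. These match, so the substitution replaces a quantity by one of the same dimensions and the result E = ½ma²t² has LHS [L^2 M T^-2] vs RHS [L^2 M T^-2] — still consistent.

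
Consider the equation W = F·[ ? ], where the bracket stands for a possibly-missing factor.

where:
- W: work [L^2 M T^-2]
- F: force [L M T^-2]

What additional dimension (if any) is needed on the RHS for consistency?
[L] — length (e.g. a distance d)

W has dimensions [L^2 M T^-2]; F has dimensions [L M T^-2].
The bracketed factor must supply [L^2 M T^-2] / [L M T^-2] = [L].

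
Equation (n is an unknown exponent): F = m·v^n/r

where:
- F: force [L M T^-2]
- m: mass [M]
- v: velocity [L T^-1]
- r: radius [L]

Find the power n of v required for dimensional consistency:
n = 2

F has dimensions [L M T^-2]; v has dimensions [L T^-1].
The rest of the RHS has dimensions [L^-1 M], so v^n must supply [L^2 T^-2].
With n = 2: m·v^2/r has dimensions [L M T^-2], matching the LHS ✓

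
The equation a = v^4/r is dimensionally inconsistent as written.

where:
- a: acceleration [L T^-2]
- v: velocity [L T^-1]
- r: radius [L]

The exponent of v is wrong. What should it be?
The exponent of v should be 2: a = v^2/r

The LHS a has dimensions [L T^-2]; v has dimensions [L T^-1].
As written, the RHS v^4/r (exponent 4 on v) has dimensions [L^3 T^-4], which does not match.
With exponent 2, the RHS v^2/r has dimensions [L T^-2], matching the LHS.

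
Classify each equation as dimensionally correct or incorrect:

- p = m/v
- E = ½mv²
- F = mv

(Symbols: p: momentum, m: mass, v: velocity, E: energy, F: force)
Dimensionally correct: E = ½mv²
Dimensionally incorrect: p = m/v, F = mv
Ordered (correct first, then incorrect): E = ½mv², p = m/v, F = mv

- p = m/v: LHS [L M T^-1], RHS [L^-1 M T] → incorrect ✗
- E = ½mv²: LHS [L^2 M T^-2], RHS [L^2 M T^-2] → correct ✓
- F = mv: LHS [L M T^-2], RHS [L M T^-1] → incorrect ✗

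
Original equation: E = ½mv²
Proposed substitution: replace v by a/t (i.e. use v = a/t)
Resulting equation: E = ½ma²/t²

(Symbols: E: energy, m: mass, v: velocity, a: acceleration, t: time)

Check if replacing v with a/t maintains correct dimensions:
No

[v] = [L T^-1] and [a/t] = [L T^-3]. These differ, so the substitution replaces a quantity by one of different dimensions and the result E = ½ma²/t² has LHS [L^2 M T^-2] vs RHS [L^2 M T^-6] — inconsistent.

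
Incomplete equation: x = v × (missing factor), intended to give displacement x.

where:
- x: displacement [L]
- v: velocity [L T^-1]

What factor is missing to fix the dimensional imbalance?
t (time), dimensions [T]

x has dimensions [L] and v has dimensions [L T^-1].
The missing factor must have dimensions [L] / [L T^-1] = [T], i.e. time (t).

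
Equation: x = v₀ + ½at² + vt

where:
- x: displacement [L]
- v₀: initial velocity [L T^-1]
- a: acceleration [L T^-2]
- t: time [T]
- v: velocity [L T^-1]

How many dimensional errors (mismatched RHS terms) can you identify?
1

LHS x: [L]
- v₀: [L T^-1] ✗
- ½at²: [L] ✓
- vt: [L] ✓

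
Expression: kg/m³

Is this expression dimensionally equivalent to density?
Yes

The expression kg/m³ has dimensions [L^-3 M], which is exactly density [L^-3 M].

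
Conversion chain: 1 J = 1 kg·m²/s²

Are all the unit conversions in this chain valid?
The chain is correct (no errors).

Correct: Joule is defined as kg·m²/s²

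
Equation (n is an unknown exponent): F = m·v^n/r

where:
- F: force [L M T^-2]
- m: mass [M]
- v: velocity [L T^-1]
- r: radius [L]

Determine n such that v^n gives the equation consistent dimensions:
n = 2

F has dimensions [L M T^-2]; v has dimensions [L T^-1].
The rest of the RHS has dimensions [L^-1 M], so v^n must supply [L^2 T^-2].
With n = 2: m·v^2/r has dimensions [L M T^-2], matching the LHS ✓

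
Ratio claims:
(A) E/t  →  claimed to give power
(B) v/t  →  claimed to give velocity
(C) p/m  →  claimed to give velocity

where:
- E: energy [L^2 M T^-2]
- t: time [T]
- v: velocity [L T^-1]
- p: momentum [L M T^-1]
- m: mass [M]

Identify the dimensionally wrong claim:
(B) v/t does not give velocity

(A) E/t: [L^2 M T^-3] = power [L^2 M T^-3] ✓
(B) v/t: [L T^-2] ≠ velocity [L T^-1] ✗
(C) p/m: [L T^-1] = velocity [L T^-1] ✓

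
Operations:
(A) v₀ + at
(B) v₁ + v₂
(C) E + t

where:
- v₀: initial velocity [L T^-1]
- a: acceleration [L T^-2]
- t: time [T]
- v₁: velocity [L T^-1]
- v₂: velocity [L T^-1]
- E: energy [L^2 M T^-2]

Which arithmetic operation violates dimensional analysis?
(C) E + t

(A) v₀ + at: v₀ [L T^-1] and at [L T^-1] — same dimensions ✓
(B) v₁ + v₂: v₁ [L T^-1] and v₂ [L T^-1] — same dimensions ✓
(C) E + t: E [L^2 M T^-2] and t [T] — different dimensions cannot be added/subtracted ✗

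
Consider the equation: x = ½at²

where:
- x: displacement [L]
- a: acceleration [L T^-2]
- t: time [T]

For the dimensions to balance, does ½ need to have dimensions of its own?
No

x has dimensions [L] and at² already has dimensions [L], so the equation balances without ½ contributing any dimensions. ½ is a pure (dimensionless) number; changing or removing it would not affect dimensional consistency.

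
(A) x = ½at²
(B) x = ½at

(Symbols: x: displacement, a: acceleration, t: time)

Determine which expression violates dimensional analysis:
(B)

(A) x = ½at²: LHS [L], RHS [L] ✓
(B) x = ½at: LHS [L], RHS [L T^-1] ✗

Expression (B) x = ½at is dimensionally incorrect.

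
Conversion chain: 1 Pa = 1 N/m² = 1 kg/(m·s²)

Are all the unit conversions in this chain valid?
The chain is correct (no errors).

Correct: Pascal is Newton per square meter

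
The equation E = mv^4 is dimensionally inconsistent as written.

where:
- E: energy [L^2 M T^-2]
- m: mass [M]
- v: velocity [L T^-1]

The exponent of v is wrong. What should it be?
The exponent of v should be 2: E = mv^2

The LHS E has dimensions [L^2 M T^-2]; v has dimensions [L T^-1].
As written, the RHS mv^4 (exponent 4 on v) has dimensions [L^4 M T^-4], which does not match.
With exponent 2, the RHS mv^2 has dimensions [L^2 M T^-2], matching the LHS.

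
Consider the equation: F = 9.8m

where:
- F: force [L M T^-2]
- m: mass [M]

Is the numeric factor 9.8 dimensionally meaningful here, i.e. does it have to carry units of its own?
Yes

F has dimensions [L M T^-2], while m alone has dimensions [M]. For the equation to balance, the factor 9.8 must carry dimensions [L T^-2] — it is a dimensional constant (a numerical value of a physical quantity with its units suppressed), not a pure number.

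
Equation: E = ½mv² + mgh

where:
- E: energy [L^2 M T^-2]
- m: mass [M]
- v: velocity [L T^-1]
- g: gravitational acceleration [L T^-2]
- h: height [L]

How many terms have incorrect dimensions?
0

LHS E: [L^2 M T^-2]
- ½mv²: [L^2 M T^-2] ✓
- mgh: [L^2 M T^-2] ✓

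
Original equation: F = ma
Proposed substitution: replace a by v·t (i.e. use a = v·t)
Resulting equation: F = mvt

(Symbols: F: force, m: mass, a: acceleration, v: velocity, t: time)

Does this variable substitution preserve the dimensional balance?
No

[a] = [L T^-2] and [v·t] = [L]. These differ, so the substitution replaces a quantity by one of different dimensions and the result F = mvt has LHS [L M T^-2] vs RHS [L M] — inconsistent.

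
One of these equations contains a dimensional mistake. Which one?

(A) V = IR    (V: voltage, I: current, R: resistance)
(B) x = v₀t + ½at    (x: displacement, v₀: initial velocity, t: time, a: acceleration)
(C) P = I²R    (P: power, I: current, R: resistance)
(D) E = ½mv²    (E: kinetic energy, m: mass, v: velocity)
(B) x = v₀t + ½at

The equation (B) x = v₀t + ½at is dimensionally incorrect.

LHS (x): [L]
RHS terms:
  - v₀t: [L] ✓
  - ½at: [L T^-1] ✗ (does not match LHS)

The dimensions do not match. The other three equations balance.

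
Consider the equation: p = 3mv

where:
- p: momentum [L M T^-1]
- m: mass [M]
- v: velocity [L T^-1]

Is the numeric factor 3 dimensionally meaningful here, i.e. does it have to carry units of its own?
No

p has dimensions [L M T^-1] and mv already has dimensions [L M T^-1], so the equation balances without 3 contributing any dimensions. 3 is a pure (dimensionless) number; changing or removing it would not affect dimensional consistency.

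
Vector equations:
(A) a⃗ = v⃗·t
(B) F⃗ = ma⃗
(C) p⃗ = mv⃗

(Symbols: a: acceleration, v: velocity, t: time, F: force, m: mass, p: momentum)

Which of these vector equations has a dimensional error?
(A) a⃗ = v⃗·t

(A) a⃗ = v⃗·t: LHS [L T^-2], RHS [L] ✗ — acceleration is velocity per time; should be v⃗/t
(B) F⃗ = ma⃗: LHS [L M T^-2], RHS [L M T^-2] ✓ — Force and acceleration are vectors, mass is a scalar
(C) p⃗ = mv⃗: LHS [L M T^-1], RHS [L M T^-1] ✓ — mass (scalar) times velocity (vector)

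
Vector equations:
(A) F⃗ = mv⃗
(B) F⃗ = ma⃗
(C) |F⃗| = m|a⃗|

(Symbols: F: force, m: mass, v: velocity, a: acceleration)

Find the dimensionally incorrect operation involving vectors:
(A) F⃗ = mv⃗

(A) F⃗ = mv⃗: LHS [L M T^-2], RHS [L M T^-1] ✗ — mass times velocity is momentum, not force; should be ma⃗
(B) F⃗ = ma⃗: LHS [L M T^-2], RHS [L M T^-2] ✓ — Force and acceleration are vectors, mass is a scalar
(C) |F⃗| = m|a⃗|: LHS [L M T^-2], RHS [L M T^-2] ✓ — magnitudes of vectors are scalars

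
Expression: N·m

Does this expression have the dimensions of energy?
Yes

The expression N·m has dimensions [L^2 M T^-2], which is exactly energy [L^2 M T^-2].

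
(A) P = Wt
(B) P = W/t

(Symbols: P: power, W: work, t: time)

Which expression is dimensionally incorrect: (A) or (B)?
(A)

(A) P = Wt: LHS [L^2 M T^-3], RHS [L^2 M T^-1] ✗
(B) P = W/t: LHS [L^2 M T^-3], RHS [L^2 M T^-3] ✓

Expression (A) P = Wt is dimensionally incorrect.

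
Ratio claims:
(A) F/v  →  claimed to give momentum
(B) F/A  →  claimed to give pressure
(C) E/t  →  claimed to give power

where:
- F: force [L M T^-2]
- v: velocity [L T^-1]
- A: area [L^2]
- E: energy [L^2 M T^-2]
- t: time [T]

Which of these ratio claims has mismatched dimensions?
(A) F/v does not give momentum

(A) F/v: [M T^-1] ≠ momentum [L M T^-1] ✗
(B) F/A: [L^-1 M T^-2] = pressure [L^-1 M T^-2] ✓
(C) E/t: [L^2 M T^-3] = power [L^2 M T^-3] ✓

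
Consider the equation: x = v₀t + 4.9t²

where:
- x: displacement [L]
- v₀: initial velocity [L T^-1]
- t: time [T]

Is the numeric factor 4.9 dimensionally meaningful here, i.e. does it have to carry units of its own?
Yes

x has dimensions [L], while t² alone has dimensions [T^2]. For the equation to balance, the factor 4.9 must carry dimensions [L T^-2] — it is a dimensional constant (a numerical value of a physical quantity with its units suppressed), not a pure number.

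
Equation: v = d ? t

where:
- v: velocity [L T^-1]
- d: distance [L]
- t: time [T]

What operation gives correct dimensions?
division (÷): v = d ÷ t

v [L T^-1]; d [L]; t [T].
d × t → [L T] ✗
d ÷ t → [L T^-1] ✓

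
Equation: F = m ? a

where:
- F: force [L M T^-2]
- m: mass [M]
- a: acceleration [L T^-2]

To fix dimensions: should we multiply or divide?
multiplication (×): F = m × a

F [L M T^-2]; m [M]; a [L T^-2].
m × a → [L M T^-2] ✓
m ÷ a → [L^-1 M T^2] ✗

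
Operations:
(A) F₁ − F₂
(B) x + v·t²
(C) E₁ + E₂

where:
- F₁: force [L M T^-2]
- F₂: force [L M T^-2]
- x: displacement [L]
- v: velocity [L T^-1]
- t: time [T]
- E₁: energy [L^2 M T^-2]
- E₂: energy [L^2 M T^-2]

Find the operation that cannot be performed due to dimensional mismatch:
(B) x + v·t²

(A) F₁ − F₂: F₁ [L M T^-2] and F₂ [L M T^-2] — same dimensions ✓
(B) x + v·t²: x [L] and v·t² [L T] — different dimensions cannot be added/subtracted ✗
(C) E₁ + E₂: E₁ [L^2 M T^-2] and E₂ [L^2 M T^-2] — same dimensions ✓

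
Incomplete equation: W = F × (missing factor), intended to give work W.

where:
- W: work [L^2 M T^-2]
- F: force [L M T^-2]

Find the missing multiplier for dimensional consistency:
d (distance), dimensions [L]

W has dimensions [L^2 M T^-2] and F has dimensions [L M T^-2].
The missing factor must have dimensions [L^2 M T^-2] / [L M T^-2] = [L], i.e. distance (d).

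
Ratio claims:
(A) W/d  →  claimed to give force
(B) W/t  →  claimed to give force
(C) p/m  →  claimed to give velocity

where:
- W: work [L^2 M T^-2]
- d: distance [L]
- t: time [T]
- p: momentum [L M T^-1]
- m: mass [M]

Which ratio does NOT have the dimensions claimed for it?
(B) W/t does not give force

(A) W/d: [L M T^-2] = force [L M T^-2] ✓
(B) W/t: [L^2 M T^-3] ≠ force [L M T^-2] ✗
(C) p/m: [L T^-1] = velocity [L T^-1] ✓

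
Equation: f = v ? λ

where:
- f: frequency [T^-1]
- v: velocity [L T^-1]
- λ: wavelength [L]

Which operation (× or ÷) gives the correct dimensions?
division (÷): f = v ÷ λ

f [T^-1]; v [L T^-1]; λ [L].
v × λ → [L^2 T^-1] ✗
v ÷ λ → [T^-1] ✓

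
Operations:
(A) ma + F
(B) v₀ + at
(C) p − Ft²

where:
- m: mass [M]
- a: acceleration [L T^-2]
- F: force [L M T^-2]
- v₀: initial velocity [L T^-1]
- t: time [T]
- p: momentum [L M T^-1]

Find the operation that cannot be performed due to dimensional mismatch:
(C) p − Ft²

(A) ma + F: ma [L M T^-2] and F [L M T^-2] — same dimensions ✓
(B) v₀ + at: v₀ [L T^-1] and at [L T^-1] — same dimensions ✓
(C) p − Ft²: p [L M T^-1] and Ft² [L M] — different dimensions cannot be added/subtracted ✗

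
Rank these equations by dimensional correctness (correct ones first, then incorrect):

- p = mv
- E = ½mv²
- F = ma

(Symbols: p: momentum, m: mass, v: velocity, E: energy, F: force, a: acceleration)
Dimensionally correct: p = mv, E = ½mv², F = ma
Dimensionally incorrect: none
Ordered (correct first, then incorrect): p = mv, E = ½mv², F = ma

- p = mv: LHS [L M T^-1], RHS [L M T^-1] → correct ✓
- E = ½mv²: LHS [L^2 M T^-2], RHS [L^2 M T^-2] → correct ✓
- F = ma: LHS [L M T^-2], RHS [L M T^-2] → correct ✓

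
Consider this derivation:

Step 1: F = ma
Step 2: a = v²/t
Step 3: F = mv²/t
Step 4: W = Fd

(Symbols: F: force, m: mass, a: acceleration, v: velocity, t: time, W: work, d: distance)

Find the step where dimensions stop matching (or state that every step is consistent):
Step 2

Step 1: F = ma → LHS [L M T^-2], RHS [L M T^-2] ✓
Step 2: a = v²/t → LHS [L T^-2], RHS [L^2 T^-3] ✗

The first dimensional inconsistency appears in step 2: a = v²/t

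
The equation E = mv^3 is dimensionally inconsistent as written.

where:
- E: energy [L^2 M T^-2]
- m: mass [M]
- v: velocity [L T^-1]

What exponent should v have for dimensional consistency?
The exponent of v should be 2: E = mv^2

The LHS E has dimensions [L^2 M T^-2]; v has dimensions [L T^-1].
As written, the RHS mv^3 (exponent 3 on v) has dimensions [L^3 M T^-3], which does not match.
With exponent 2, the RHS mv^2 has dimensions [L^2 M T^-2], matching the LHS.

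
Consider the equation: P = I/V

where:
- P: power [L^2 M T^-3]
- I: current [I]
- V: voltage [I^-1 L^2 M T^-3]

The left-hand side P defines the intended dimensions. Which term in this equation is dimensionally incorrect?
The right-hand side term I/V

P has dimensions [L^2 M T^-3], but I/V has dimensions [I^2 L^-2 M^-1 T^3], so the term I/V is dimensionally wrong for P.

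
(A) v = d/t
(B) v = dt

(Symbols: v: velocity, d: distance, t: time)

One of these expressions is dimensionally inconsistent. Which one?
(B)

(A) v = d/t: LHS [L T^-1], RHS [L T^-1] ✓
(B) v = dt: LHS [L T^-1], RHS [L T] ✗

Expression (B) v = dt is dimensionally incorrect.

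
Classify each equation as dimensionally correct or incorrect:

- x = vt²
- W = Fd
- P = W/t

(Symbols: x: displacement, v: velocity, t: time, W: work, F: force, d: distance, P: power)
Dimensionally correct: W = Fd, P = W/t
Dimensionally incorrect: x = vt²
Ordered (correct first, then incorrect): W = Fd, P = W/t, x = vt²

- x = vt²: LHS [L], RHS [L T] → incorrect ✗
- W = Fd: LHS [L^2 M T^-2], RHS [L^2 M T^-2] → correct ✓
- P = W/t: LHS [L^2 M T^-3], RHS [L^2 M T^-3] → correct ✓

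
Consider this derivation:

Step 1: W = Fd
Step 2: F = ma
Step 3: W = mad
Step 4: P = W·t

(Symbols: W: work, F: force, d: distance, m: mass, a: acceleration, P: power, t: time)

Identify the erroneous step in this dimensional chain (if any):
Step 4

Step 1: W = Fd → LHS [L^2 M T^-2], RHS [L^2 M T^-2] ✓
Step 2: F = ma → LHS [L M T^-2], RHS [L M T^-2] ✓
Step 3: W = mad → LHS [L^2 M T^-2], RHS [L^2 M T^-2] ✓
Step 4: P = W·t → LHS [L^2 M T^-3], RHS [L^2 M T^-1] ✗

The first dimensional inconsistency appears in step 4: P = W·t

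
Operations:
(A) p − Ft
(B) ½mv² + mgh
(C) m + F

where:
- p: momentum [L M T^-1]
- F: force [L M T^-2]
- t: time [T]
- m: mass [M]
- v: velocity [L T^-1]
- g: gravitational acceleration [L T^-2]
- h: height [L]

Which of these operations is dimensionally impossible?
(C) m + F

(A) p − Ft: p [L M T^-1] and Ft [L M T^-1] — same dimensions ✓
(B) ½mv² + mgh: ½mv² [L^2 M T^-2] and mgh [L^2 M T^-2] — same dimensions ✓
(C) m + F: m [M] and F [L M T^-2] — different dimensions cannot be added/subtracted ✗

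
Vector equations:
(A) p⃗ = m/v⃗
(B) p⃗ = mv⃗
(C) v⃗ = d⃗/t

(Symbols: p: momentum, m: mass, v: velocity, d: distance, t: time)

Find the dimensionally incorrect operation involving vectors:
(A) p⃗ = m/v⃗

(A) p⃗ = m/v⃗: LHS [L M T^-1], RHS [L^-1 M T] ✗ — momentum is mass times velocity; should be mv⃗ (and division by a vector is undefined)
(B) p⃗ = mv⃗: LHS [L M T^-1], RHS [L M T^-1] ✓ — mass (scalar) times velocity (vector)
(C) v⃗ = d⃗/t: LHS [L T^-1], RHS [L T^-1] ✓ — displacement (vector) divided by time (scalar)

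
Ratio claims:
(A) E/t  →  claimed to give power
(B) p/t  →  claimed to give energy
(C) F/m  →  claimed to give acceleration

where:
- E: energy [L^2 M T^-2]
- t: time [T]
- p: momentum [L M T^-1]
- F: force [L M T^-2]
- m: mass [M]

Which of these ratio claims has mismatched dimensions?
(B) p/t does not give energy

(A) E/t: [L^2 M T^-3] = power [L^2 M T^-3] ✓
(B) p/t: [L M T^-2] ≠ energy [L^2 M T^-2] ✗
(C) F/m: [L T^-2] = acceleration [L T^-2] ✓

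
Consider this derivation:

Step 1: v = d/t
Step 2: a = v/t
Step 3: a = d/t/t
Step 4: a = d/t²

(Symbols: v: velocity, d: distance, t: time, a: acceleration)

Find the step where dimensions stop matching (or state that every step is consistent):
No step introduces an error — all steps are dimensionally consistent.

Step 1: v = d/t → LHS [L T^-1], RHS [L T^-1] ✓
Step 2: a = v/t → LHS [L T^-2], RHS [L T^-2] ✓
Step 3: a = d/t/t → LHS [L T^-2], RHS [L T^-2] ✓
Step 4: a = d/t² → LHS [L T^-2], RHS [L T^-2] ✓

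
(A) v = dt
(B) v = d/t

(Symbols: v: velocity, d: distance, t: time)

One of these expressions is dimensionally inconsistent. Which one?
(A)

(A) v = dt: LHS [L T^-1], RHS [L T] ✗
(B) v = d/t: LHS [L T^-1], RHS [L T^-1] ✓

Expression (A) v = dt is dimensionally incorrect.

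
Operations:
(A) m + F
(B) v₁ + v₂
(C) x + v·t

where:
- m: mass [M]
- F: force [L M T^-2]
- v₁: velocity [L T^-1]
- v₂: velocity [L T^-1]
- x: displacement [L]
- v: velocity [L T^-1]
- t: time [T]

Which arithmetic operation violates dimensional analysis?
(A) m + F

(A) m + F: m [M] and F [L M T^-2] — different dimensions cannot be added/subtracted ✗
(B) v₁ + v₂: v₁ [L T^-1] and v₂ [L T^-1] — same dimensions ✓
(C) x + v·t: x [L] and v·t [L] — same dimensions ✓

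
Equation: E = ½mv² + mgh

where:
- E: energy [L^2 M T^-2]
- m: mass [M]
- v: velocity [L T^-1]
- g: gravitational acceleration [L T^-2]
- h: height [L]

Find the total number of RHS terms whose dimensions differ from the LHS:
0

LHS E: [L^2 M T^-2]
- ½mv²: [L^2 M T^-2] ✓
- mgh: [L^2 M T^-2] ✓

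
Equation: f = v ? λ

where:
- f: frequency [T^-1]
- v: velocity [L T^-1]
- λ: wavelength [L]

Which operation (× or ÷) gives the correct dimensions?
division (÷): f = v ÷ λ

f [T^-1]; v [L T^-1]; λ [L].
v × λ → [L^2 T^-1] ✗
v ÷ λ → [T^-1] ✓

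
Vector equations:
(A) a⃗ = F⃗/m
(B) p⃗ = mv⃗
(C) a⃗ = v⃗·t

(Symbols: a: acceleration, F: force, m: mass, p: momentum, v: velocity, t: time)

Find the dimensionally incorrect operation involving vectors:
(C) a⃗ = v⃗·t

(A) a⃗ = F⃗/m: LHS [L T^-2], RHS [L T^-2] ✓ — force (vector) divided by mass (scalar)
(B) p⃗ = mv⃗: LHS [L M T^-1], RHS [L M T^-1] ✓ — mass (scalar) times velocity (vector)
(C) a⃗ = v⃗·t: LHS [L T^-2], RHS [L] ✗ — acceleration is velocity per time; should be v⃗/t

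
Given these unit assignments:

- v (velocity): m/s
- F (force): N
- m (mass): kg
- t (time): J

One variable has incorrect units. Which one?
t

The variable t (time) should have units s, not J.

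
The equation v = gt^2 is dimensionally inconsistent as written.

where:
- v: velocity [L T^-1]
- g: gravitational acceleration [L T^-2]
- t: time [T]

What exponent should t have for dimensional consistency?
The exponent of t should be 1: v = gt

The LHS v has dimensions [L T^-1]; t has dimensions [T].
As written, the RHS gt^2 (exponent 2 on t) has dimensions [L], which does not match.
With exponent 1, the RHS gt has dimensions [L T^-1], matching the LHS.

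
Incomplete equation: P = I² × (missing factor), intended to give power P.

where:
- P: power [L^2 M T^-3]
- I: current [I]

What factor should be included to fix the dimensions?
R (resistance), dimensions [I^-2 L^2 M T^-3]

P has dimensions [L^2 M T^-3] and I² has dimensions [I^2].
The missing factor must have dimensions [L^2 M T^-3] / [I^2] = [I^-2 L^2 M T^-3], i.e. resistance (R).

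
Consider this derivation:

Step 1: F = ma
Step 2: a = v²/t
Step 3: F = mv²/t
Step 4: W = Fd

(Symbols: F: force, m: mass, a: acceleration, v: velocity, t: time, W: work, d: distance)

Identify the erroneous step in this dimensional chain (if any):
Step 2

Step 1: F = ma → LHS [L M T^-2], RHS [L M T^-2] ✓
Step 2: a = v²/t → LHS [L T^-2], RHS [L^2 T^-3] ✗

The first dimensional inconsistency appears in step 2: a = v²/t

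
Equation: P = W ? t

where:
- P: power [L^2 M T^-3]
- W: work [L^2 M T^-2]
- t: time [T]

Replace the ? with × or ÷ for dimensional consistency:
division (÷): P = W ÷ t

P [L^2 M T^-3]; W [L^2 M T^-2]; t [T].
W × t → [L^2 M T^-1] ✗
W ÷ t → [L^2 M T^-3] ✓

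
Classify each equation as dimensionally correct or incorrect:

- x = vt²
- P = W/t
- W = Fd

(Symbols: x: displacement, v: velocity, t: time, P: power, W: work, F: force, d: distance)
Dimensionally correct: P = W/t, W = Fd
Dimensionally incorrect: x = vt²
Ordered (correct first, then incorrect): P = W/t, W = Fd, x = vt²

- x = vt²: LHS [L], RHS [L T] → incorrect ✗
- P = W/t: LHS [L^2 M T^-3], RHS [L^2 M T^-3] → correct ✓
- W = Fd: LHS [L^2 M T^-2], RHS [L^2 M T^-2] → correct ✓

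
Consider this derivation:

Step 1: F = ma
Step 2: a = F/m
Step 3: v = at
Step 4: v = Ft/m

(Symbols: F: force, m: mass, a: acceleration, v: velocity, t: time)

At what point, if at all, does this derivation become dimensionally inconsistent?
No step introduces an error — all steps are dimensionally consistent.

Step 1: F = ma → LHS [L M T^-2], RHS [L M T^-2] ✓
Step 2: a = F/m → LHS [L T^-2], RHS [L T^-2] ✓
Step 3: v = at → LHS [L T^-1], RHS [L T^-1] ✓
Step 4: v = Ft/m → LHS [L T^-1], RHS [L T^-1] ✓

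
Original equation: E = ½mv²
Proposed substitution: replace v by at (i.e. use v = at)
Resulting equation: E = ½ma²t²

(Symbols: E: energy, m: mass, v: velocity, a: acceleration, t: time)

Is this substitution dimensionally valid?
Yes

[v] = [L T^-1] and [at] = [L T^-1]. These match, so the substitution replaces a quantity by one of the same dimensions and the result E = ½ma²t² has LHS [L^2 M T^-2] vs RHS [L^2 M T^-2] — still consistent.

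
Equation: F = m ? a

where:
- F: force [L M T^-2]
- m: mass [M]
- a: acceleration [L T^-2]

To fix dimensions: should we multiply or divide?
multiplication (×): F = m × a

F [L M T^-2]; m [M]; a [L T^-2].
m × a → [L M T^-2] ✓
m ÷ a → [L^-1 M T^2] ✗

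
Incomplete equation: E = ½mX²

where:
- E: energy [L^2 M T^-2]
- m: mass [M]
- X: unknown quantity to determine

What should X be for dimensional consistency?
X = v (velocity), dimensions [L T^-1]

E has dimensions [L^2 M T^-2]; the rest of the RHS (½m) has dimensions [M].
So X² must have dimensions [L^2 T^-2], i.e. X has dimensions [L T^-1] — X = v (velocity).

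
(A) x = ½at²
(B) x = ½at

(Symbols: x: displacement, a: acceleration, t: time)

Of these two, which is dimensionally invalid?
(B)

(A) x = ½at²: LHS [L], RHS [L] ✓
(B) x = ½at: LHS [L], RHS [L T^-1] ✗

Expression (B) x = ½at is dimensionally incorrect.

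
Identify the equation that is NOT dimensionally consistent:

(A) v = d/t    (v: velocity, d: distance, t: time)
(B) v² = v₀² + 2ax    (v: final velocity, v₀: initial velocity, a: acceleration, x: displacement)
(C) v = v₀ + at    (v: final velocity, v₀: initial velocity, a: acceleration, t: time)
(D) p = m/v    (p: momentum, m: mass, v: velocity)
(D) p = m/v

The equation (D) p = m/v is dimensionally incorrect.

LHS (p): [L M T^-1]
RHS (m/v): [L^-1 M T] ✗

The dimensions do not match. The other three equations balance.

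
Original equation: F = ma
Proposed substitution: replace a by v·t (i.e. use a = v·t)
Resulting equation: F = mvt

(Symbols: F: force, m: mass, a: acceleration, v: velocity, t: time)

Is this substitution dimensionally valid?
No

[a] = [L T^-2] and [v·t] = [L]. These differ, so the substitution replaces a quantity by one of different dimensions and the result F = mvt has LHS [L M T^-2] vs RHS [L M] — inconsistent.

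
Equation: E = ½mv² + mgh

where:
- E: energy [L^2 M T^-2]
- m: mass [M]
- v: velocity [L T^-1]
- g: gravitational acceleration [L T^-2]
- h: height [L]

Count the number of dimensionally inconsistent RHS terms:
0

LHS E: [L^2 M T^-2]
- ½mv²: [L^2 M T^-2] ✓
- mgh: [L^2 M T^-2] ✓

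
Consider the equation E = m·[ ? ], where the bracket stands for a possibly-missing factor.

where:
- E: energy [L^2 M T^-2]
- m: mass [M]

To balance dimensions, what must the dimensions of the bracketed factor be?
[L^2 T^-2] — velocity squared (e.g. v²)

E has dimensions [L^2 M T^-2]; m has dimensions [M].
The bracketed factor must supply [L^2 M T^-2] / [M] = [L^2 T^-2].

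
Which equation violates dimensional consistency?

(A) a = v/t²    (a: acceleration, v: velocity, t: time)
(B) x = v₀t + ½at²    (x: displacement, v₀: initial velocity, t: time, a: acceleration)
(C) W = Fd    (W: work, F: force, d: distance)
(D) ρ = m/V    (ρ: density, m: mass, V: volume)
(A) a = v/t²

The equation (A) a = v/t² is dimensionally incorrect.

LHS (a): [L T^-2]
RHS (v/t²): [L T^-3] ✗

The dimensions do not match. The other three equations balance.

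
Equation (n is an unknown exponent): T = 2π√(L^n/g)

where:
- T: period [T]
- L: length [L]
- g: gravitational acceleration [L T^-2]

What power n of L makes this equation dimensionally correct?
n = 1

T has dimensions [T]; L has dimensions [L].
With n = 1: 2π√(L^1/g) has dimensions [T], matching the LHS ✓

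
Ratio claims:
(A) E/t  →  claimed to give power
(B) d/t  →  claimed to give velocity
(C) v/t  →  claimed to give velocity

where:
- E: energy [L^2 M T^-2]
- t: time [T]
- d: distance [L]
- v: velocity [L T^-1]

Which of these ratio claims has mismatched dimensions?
(C) v/t does not give velocity

(A) E/t: [L^2 M T^-3] = power [L^2 M T^-3] ✓
(B) d/t: [L T^-1] = velocity [L T^-1] ✓
(C) v/t: [L T^-2] ≠ velocity [L T^-1] ✗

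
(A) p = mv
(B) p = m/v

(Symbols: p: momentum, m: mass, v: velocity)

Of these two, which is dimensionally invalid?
(B)

(A) p = mv: LHS [L M T^-1], RHS [L M T^-1] ✓
(B) p = m/v: LHS [L M T^-1], RHS [L^-1 M T] ✗

Expression (B) p = m/v is dimensionally incorrect.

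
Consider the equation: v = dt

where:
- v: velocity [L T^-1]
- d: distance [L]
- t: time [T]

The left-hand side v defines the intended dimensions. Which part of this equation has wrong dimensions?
The right-hand side term dt

v has dimensions [L T^-1], but dt has dimensions [L T], so the term dt is dimensionally wrong for v.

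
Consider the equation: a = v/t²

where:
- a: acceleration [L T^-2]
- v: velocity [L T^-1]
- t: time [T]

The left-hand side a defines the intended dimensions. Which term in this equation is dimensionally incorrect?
The right-hand side term v/t²

a has dimensions [L T^-2], but v/t² has dimensions [L T^-3], so the term v/t² is dimensionally wrong for a.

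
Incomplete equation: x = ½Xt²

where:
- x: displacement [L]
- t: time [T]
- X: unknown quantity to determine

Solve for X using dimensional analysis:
X = a (acceleration), dimensions [L T^-2]

x has dimensions [L]; the rest of the RHS (½ t²) has dimensions [T^2].
So X must have dimensions [L T^-2] — X = a (acceleration).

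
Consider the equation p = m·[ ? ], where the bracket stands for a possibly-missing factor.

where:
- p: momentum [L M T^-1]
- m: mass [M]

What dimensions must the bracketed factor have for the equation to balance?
[L T^-1] — velocity (e.g. v)

p has dimensions [L M T^-1]; m has dimensions [M].
The bracketed factor must supply [L M T^-1] / [M] = [L T^-1].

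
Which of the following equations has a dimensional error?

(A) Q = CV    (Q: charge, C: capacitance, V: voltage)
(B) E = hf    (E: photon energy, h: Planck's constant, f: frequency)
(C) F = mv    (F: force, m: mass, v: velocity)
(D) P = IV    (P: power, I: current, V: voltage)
(C) F = mv

The equation (C) F = mv is dimensionally incorrect.

LHS (F): [L M T^-2]
RHS (mv): [L M T^-1] ✗

The dimensions do not match. The other three equations balance.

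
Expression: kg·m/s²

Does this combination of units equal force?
Yes

The expression kg·m/s² has dimensions [L M T^-2], which is exactly force [L M T^-2].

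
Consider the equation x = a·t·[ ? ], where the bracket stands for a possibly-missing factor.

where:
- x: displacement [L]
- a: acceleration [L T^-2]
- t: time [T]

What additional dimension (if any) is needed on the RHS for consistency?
[T] — time (e.g. t)

x has dimensions [L]; a·t has dimensions [L T^-1].
The bracketed factor must supply [L] / [L T^-1] = [T].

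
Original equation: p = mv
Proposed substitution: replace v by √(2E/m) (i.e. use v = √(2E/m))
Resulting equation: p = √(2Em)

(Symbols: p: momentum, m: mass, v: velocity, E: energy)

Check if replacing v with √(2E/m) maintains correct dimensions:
Yes

[v] = [L T^-1] and [√(2E/m)] = [L T^-1]. These match, so the substitution replaces a quantity by one of the same dimensions and the result p = √(2Em) has LHS [L M T^-1] vs RHS [L M T^-1] — still consistent.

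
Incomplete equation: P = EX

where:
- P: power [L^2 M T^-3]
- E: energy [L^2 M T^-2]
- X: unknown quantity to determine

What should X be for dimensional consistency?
X = f (inverse time / frequency (1/t)), dimensions [T^-1]

P has dimensions [L^2 M T^-3]; the rest of the RHS (E) has dimensions [L^2 M T^-2].
So X must have dimensions [T^-1] — X = f (inverse time / frequency (1/t)).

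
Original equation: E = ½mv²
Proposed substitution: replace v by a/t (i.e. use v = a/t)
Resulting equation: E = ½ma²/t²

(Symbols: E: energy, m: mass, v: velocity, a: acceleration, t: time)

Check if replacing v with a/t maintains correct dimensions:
No

[v] = [L T^-1] and [a/t] = [L T^-3]. These differ, so the substitution replaces a quantity by one of different dimensions and the result E = ½ma²/t² has LHS [L^2 M T^-2] vs RHS [L^2 M T^-6] — inconsistent.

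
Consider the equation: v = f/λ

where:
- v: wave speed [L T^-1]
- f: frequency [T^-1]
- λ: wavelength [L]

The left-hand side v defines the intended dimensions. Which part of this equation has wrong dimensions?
The right-hand side term f/λ

v has dimensions [L T^-1], but f/λ has dimensions [L^-1 T^-1], so the term f/λ is dimensionally wrong for v.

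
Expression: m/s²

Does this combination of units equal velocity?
No

The expression m/s² has dimensions [L T^-2], but velocity has dimensions [L T^-1].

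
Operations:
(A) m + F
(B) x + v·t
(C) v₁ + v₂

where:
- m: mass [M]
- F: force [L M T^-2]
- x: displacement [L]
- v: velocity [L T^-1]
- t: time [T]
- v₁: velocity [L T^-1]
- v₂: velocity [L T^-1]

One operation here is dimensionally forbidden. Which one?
(A) m + F

(A) m + F: m [M] and F [L M T^-2] — different dimensions cannot be added/subtracted ✗
(B) x + v·t: x [L] and v·t [L] — same dimensions ✓
(C) v₁ + v₂: v₁ [L T^-1] and v₂ [L T^-1] — same dimensions ✓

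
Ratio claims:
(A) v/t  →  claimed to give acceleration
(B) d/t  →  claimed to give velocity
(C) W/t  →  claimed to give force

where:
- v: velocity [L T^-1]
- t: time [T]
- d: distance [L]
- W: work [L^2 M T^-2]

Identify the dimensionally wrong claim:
(C) W/t does not give force

(A) v/t: [L T^-2] = acceleration [L T^-2] ✓
(B) d/t: [L T^-1] = velocity [L T^-1] ✓
(C) W/t: [L^2 M T^-3] ≠ force [L M T^-2] ✗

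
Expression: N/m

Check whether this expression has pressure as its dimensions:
No

The expression N/m has dimensions [M T^-2], but pressure has dimensions [L^-1 M T^-2].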